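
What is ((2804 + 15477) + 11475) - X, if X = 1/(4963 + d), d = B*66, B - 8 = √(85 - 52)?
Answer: 892898195257/30007333 + 66*√33/30007333 ≈ 29756.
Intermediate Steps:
B = 8 + √33 (B = 8 + √(85 - 52) = 8 + √33 ≈ 13.745)
d = 528 + 66*√33 (d = (8 + √33)*66 = 528 + 66*√33 ≈ 907.14)
X = 1/(5491 + 66*√33) (X = 1/(4963 + (528 + 66*√33)) = 1/(5491 + 66*√33) ≈ 0.00017035)
((2804 + 15477) + 11475) - X = ((2804 + 15477) + 11475) - (5491/30007333 - 66*√33/30007333) = (18281 + 11475) + (-5491/30007333 + 66*√33/30007333) = 29756 + (-5491/30007333 + 66*√33/30007333) = 892898195257/30007333 + 66*√33/30007333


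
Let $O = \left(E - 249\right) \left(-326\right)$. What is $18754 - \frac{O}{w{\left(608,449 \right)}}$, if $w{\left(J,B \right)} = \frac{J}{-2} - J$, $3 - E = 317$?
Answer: $\frac{8643593}{456} \approx 18955.0$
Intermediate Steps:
$E = -314$ ($E = 3 - 317 = -314$)
$w{\left(J,B \right)} = - \frac{3 J}{2}$ ($w{\left(J,B \right)} = - \frac{J}{2} - J = - \frac{3 J}{2}$)
$O = 183538$ ($O = \left(-314 - 249\right) \left(-326\right) = \left(-563\right) \left(-326\right) = 183538$)
$18754 - \frac{O}{w{\left(608,449 \right)}} = 18754 - \frac{183538}{\left(- \frac{3}{2}\right) 608} = 18754 - \frac{183538}{-912} = 18754 - 183538 \left(- \frac{1}{912}\right) = 18754 - - \frac{91769}{456} = 18754 + \frac{91769}{456} = \frac{8643593}{456}$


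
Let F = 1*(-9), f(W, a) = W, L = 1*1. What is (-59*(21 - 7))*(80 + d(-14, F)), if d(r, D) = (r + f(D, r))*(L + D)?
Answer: -218064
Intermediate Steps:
L = 1
F = -9
d(r, D) = (1 + D)*(D + r) (d(r, D) = (r + D)*(1 + D) = (D + r)*(1 + D) = (1 + D)*(D + r))
(-59*(21 - 7))*(80 + d(-14, F)) = (-59*(21 - 7))*(80 + (-9 - 14 + (-9)² - 9*(-14))) = (-59*14)*(80 + (-9 - 14 + 81 + 126)) = -826*(80 + 184) = -826*264 = -218064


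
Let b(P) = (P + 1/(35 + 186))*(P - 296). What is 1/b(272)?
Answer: -221/1442712 ≈ -0.00015318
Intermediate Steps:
b(P) = (-296 + P)*(1/221 + P) (b(P) = (P + 1/221)*(-296 + P) = (1/221 + P)*(-296 + P) = (-296 + P)*(1/221 + P))
1/b(272) = 1/(-296/221 + 272² - 65415/221*272) = 1/(-296/221 + 73984 - 1046640/13) = 1/(-1442712/221) = -221/1442712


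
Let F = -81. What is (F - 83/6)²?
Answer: 323761/36 ≈ 8993.4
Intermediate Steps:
(F - 83/6)² = (-81 - 83/6)² = (-569/6)² = 323761/36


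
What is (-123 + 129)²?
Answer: 36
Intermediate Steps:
(-123 + 129)² = 6² = 36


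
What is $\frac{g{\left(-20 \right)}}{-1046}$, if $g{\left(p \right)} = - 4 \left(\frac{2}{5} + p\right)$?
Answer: $- \frac{196}{2615} \approx -0.074952$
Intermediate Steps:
$g{\left(p \right)} = - \frac{8}{5} - 4 p$ ($g{\left(p \right)} = - 4 \left(2 \cdot \frac{1}{5} + p\right) = - 4 \left(\frac{2}{5} + p\right) = - \frac{8}{5} - 4 p$)
$\frac{g{\left(-20 \right)}}{-1046} = \frac{- \frac{8}{5} - -80}{-1046} = \left(- \frac{8}{5} + 80\right) \left(- \frac{1}{1046}\right) = \frac{392}{5} \left(- \frac{1}{1046}\right) = - \frac{196}{2615}$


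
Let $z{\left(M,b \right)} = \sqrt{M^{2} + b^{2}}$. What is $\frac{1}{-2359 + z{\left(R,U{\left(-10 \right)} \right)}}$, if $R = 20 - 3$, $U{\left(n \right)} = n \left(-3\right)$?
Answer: $- \frac{2359}{5563692} - \frac{\sqrt{1189}}{5563692} \approx -0.0004302$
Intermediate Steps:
$U{\left(n \right)} = - 3 n$
$R = 17$
$\frac{1}{-2359 + z{\left(R,U{\left(-10 \right)} \right)}} = \frac{1}{-2359 + \sqrt{17^{2} + \left(\left(-3\right) \left(-10\right)\right)^{2}}} = \frac{1}{-2359 + \sqrt{289 + 30^{2}}} = \frac{1}{-2359 + \sqrt{289 + 900}} = \frac{1}{-2359 + \sqrt{1189}}$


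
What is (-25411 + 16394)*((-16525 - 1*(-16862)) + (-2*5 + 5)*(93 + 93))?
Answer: 5347081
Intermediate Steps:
(-25411 + 16394)*((-16525 - 1*(-16862)) + (-2*5 + 5)*(93 + 93)) = -9017*((-16525 + 16862) + (-10 + 5)*186) = -9017*(337 - 5*186) = -9017*(337 - 930) = -9017*(-593) = 5347081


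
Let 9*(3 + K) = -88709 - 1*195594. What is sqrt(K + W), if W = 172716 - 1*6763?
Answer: sqrt(1209247)/3 ≈ 366.55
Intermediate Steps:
K = -284330/9 (K = -3 + (-88709 - 1*195594)/9 = -3 + (-88709 - 195594)/9 = -3 + (1/9)*(-284303) = -3 - 284303/9 = -284330/9 ≈ -31592.)
W = 165953 (W = 172716 - 6763 = 165953)
sqrt(K + W) = sqrt(-284330/9 + 165953) = sqrt(1209247/9) = sqrt(1209247)/3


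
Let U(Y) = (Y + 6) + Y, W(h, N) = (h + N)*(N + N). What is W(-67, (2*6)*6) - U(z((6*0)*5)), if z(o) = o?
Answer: 714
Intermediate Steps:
W(h, N) = 2*N*(N + h) (W(h, N) = (N + h)*(2*N) = 2*N*(N + h))
U(Y) = 6 + 2*Y (U(Y) = (6 + Y) + Y = 6 + 2*Y)
W(-67, (2*6)*6) - U(z((6*0)*5)) = 2*((2*6)*6)*((2*6)*6 - 67) - (6 + 2*((6*0)*5)) = 2*(12*6)*(12*6 - 67) - (6 + 2*(0*5)) = 2*72*(72 - 67) - (6 + 2*0) = 2*72*5 - (6 + 0) = 720 - 1*6 = 720 - 6 = 714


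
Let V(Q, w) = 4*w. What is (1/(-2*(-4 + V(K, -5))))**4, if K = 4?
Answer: 1/5308416 ≈ 1.8838e-7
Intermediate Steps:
(1/(-2*(-4 + V(K, -5))))**4 = (1/(-2*(-4 + 4*(-5))))**4 = (1/(-2*(-4 - 20)))**4 = (1/(-2*(-24)))**4 = (1/48)**4 = 1/5308416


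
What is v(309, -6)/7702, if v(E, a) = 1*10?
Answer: 5/3851 ≈ 0.0012984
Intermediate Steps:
v(E, a) = 10
v(309, -6)/7702 = 10/7702 = 10*(1/7702) = 5/3851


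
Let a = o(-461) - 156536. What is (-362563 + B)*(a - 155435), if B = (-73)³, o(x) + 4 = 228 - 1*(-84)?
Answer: 234239677540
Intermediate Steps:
o(x) = 308 (o(x) = -4 + (228 - 1*(-84)) = -4 + (228 + 84) = -4 + 312 = 308)
B = -389017
a = -156228 (a = 308 - 156536 = -156228)
(-362563 + B)*(a - 155435) = (-362563 - 389017)*(-156228 - 155435) = -751580*(-311663) = 234239677540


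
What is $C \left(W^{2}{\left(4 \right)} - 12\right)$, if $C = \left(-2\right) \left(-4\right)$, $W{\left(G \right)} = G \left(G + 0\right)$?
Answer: $1952$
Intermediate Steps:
$W{\left(G \right)} = G^{2}$ ($W{\left(G \right)} = G G = G^{2}$)
$C = 8$
$C \left(W^{2}{\left(4 \right)} - 12\right) = 8 \left(\left(4^{2}\right)^{2} - 12\right) = 8 \left(16^{2} - 12\right) = 8 \left(256 - 12\right) = 8 \cdot 244 = 1952$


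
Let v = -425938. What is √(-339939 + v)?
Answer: I*√765877 ≈ 875.14*I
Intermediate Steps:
√(-339939 + v) = √(-339939 - 425938) = √(-765877) = I*√765877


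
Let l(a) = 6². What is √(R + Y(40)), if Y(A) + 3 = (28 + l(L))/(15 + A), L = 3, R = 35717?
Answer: √108038370/55 ≈ 188.98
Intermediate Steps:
l(a) = 36
Y(A) = -3 + 64/(15 + A) (Y(A) = -3 + (28 + 36)/(15 + A) = -3 + 64/(15 + A))
√(R + Y(40)) = √(35717 + (19 - 3*40)/(15 + 40)) = √(35717 + (19 - 120)/55) = √(35717 + (1/55)*(-101)) = √(35717 - 101/55) = √(1964334/55) = √108038370/55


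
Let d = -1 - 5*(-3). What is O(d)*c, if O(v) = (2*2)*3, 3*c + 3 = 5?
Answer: 8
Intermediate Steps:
c = ⅔ (c = -1 + (⅓)*5 = -1 + 5/3 = ⅔ ≈ 0.66667)
d = 14 (d = -1 + 15 = 14)
O(v) = 12 (O(v) = 4*3 = 12)
O(d)*c = 12*(⅔) = 8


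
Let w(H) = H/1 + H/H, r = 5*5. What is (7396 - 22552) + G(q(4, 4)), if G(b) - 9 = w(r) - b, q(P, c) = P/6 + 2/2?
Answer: -45368/3 ≈ -15123.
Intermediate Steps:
r = 25
q(P, c) = 1 + P/6 (q(P, c) = P*(1/6) + 2*(1/2) = P/6 + 1 = 1 + P/6)
w(H) = 1 + H (w(H) = H*1 + 1 = H + 1 = 1 + H)
G(b) = 35 - b (G(b) = 9 + ((1 + 25) - b) = 9 + (26 - b) = 35 - b)
(7396 - 22552) + G(q(4, 4)) = (7396 - 22552) + (35 - (1 + (1/6)*4)) = -15156 + (35 - (1 + 2/3)) = -15156 + (35 - 1*5/3) = -15156 + (35 - 5/3) = -15156 + 100/3 = -45368/3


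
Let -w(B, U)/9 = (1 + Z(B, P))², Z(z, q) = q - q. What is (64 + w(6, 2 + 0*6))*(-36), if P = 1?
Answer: -1980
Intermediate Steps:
Z(z, q) = 0
w(B, U) = -9 (w(B, U) = -9*(1 + 0)² = -9*1² = -9*1 = -9)
(64 + w(6, 2 + 0*6))*(-36) = (64 - 9)*(-36) = 55*(-36) = -1980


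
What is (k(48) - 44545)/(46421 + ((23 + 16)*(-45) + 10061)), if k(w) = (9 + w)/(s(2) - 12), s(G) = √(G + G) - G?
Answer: -178199/218908 ≈ -0.81404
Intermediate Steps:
s(G) = -G + √2*√G (s(G) = √(2*G) - G = √2*√G - G = -G + √2*√G)
k(w) = -¾ - w/12 (k(w) = (9 + w)/((-1*2 + √2*√2) - 12) = (9 + w)/((-2 + 2) - 12) = (9 + w)/(0 - 12) = (9 + w)/(-12) = (9 + w)*(-1/12) = -¾ - w/12)
(k(48) - 44545)/(46421 + ((23 + 16)*(-45) + 10061)) = ((-¾ - 1/12*48) - 44545)/(46421 + ((23 + 16)*(-45) + 10061)) = ((-¾ - 4) - 44545)/(46421 + (39*(-45) + 10061)) = (-19/4 - 44545)/(46421 + (-1755 + 10061)) = -178199/(4*(46421 + 8306)) = -178199/4/54727 = -178199/4*1/54727 = -178199/218908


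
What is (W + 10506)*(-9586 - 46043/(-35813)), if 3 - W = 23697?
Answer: 4526878261500/35813 ≈ 1.2640e+8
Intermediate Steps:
W = -23694 (W = 3 - 1*23697 = 3 - 23697 = -23694)
(W + 10506)*(-9586 - 46043/(-35813)) = (-23694 + 10506)*(-9586 - 46043/(-35813)) = -13188*(-9586 - 46043*(-1/35813)) = -13188*(-9586 + 46043/35813) = -13188*(-343257375/35813) = 4526878261500/35813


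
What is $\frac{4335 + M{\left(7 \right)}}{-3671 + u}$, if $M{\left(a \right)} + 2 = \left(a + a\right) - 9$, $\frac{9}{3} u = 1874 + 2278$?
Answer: $- \frac{4338}{2287} \approx -1.8968$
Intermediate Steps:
$u = 1384$ ($u = \frac{1874 + 2278}{3} = \frac{1}{3} \cdot 4152 = 1384$)
$M{\left(a \right)} = -11 + 2 a$ ($M{\left(a \right)} = -2 + \left(\left(a + a\right) - 9\right) = -2 + \left(2 a - 9\right) = -2 + \left(-9 + 2 a\right) = -11 + 2 a$)
$\frac{4335 + M{\left(7 \right)}}{-3671 + u} = \frac{4335 + \left(-11 + 2 \cdot 7\right)}{-3671 + 1384} = \frac{4335 + \left(-11 + 14\right)}{-2287} = \left(4335 + 3\right) \left(- \frac{1}{2287}\right) = 4338 \left(- \frac{1}{2287}\right) = - \frac{4338}{2287}$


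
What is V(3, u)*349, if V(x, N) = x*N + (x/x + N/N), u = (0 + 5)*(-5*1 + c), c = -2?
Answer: -35947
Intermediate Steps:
u = -35 (u = (0 + 5)*(-5*1 - 2) = 5*(-5 - 2) = 5*(-7) = -35)
V(x, N) = 2 + N*x (V(x, N) = N*x + (1 + 1) = N*x + 2 = 2 + N*x)
V(3, u)*349 = (2 - 35*3)*349 = (2 - 105)*349 = -103*349 = -35947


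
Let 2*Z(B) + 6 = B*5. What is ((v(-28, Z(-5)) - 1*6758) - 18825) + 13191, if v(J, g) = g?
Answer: -24815/2 ≈ -12408.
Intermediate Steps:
Z(B) = -3 + 5*B/2 (Z(B) = -3 + (B*5)/2 = -3 + (5*B)/2 = -3 + 5*B/2)
((v(-28, Z(-5)) - 1*6758) - 18825) + 13191 = (((-3 + (5/2)*(-5)) - 1*6758) - 18825) + 13191 = (((-3 - 25/2) - 6758) - 18825) + 13191 = ((-31/2 - 6758) - 18825) + 13191 = (-13547/2 - 18825) + 13191 = -51197/2 + 13191 = -24815/2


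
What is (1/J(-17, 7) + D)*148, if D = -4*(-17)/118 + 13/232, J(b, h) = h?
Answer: 2748101/23954 ≈ 114.72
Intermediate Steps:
D = 8655/13688 (D = 68*(1/118) + 13*(1/232) = 34/59 + 13/232 = 8655/13688 ≈ 0.63231)
(1/J(-17, 7) + D)*148 = (1/7 + 8655/13688)*148 = (⅐ + 8655/13688)*148 = (74273/95816)*148 = 2748101/23954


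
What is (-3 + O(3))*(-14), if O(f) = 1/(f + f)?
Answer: 119/3 ≈ 39.667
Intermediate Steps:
O(f) = 1/(2*f)
(-3 + O(3))*(-14) = (-3 + (1/2)/3)*(-14) = (-3 + (1/2)*(1/3))*(-14) = (-3 + 1/6)*(-14) = -17/6*(-14) = 119/3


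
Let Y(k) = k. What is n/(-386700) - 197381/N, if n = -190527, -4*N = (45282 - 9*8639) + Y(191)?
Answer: -49859850049/2080317100 ≈ -23.967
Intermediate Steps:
N = 16139/2 (N = -((45282 - 9*8639) + 191)/4 = -((45282 - 77751) + 191)/4 = -(-32469 + 191)/4 = -1/4*(-32278) = 16139/2 ≈ 8069.5)
n/(-386700) - 197381/N = -190527/(-386700) - 197381/16139/2 = -190527*(-1/386700) - 197381*2/16139 = 63509/128900 - 394762/16139 = -49859850049/2080317100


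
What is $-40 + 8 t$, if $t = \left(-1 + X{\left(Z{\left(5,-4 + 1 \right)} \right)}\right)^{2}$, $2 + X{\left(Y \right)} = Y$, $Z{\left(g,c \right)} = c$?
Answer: $248$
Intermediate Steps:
$X{\left(Y \right)} = -2 + Y$
$t = 36$ ($t = \left(-1 + \left(-2 + \left(-4 + 1\right)\right)\right)^{2} = \left(-1 - 5\right)^{2} = \left(-6\right)^{2} = 36$)
$-40 + 8 t = -40 + 8 \cdot 36 = -40 + 288 = 248$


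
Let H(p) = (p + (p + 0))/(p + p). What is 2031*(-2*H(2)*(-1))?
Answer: 4062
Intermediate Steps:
H(p) = 1 (H(p) = (p + p)/((2*p)) = (2*p)*(1/(2*p)) = 1)
2031*(-2*H(2)*(-1)) = 2031*(-2*1*(-1)) = 2031*(-2*(-1)) = 2031*2 = 4062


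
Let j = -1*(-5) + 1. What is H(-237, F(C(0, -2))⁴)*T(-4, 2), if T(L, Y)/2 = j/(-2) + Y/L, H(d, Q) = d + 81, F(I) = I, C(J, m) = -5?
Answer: 1092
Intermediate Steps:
j = 6 (j = 5 + 1 = 6)
H(d, Q) = 81 + d
T(L, Y) = -6 + 2*Y/L (T(L, Y) = 2*(6/(-2) + Y/L) = 2*(6*(-½) + Y/L) = 2*(-3 + Y/L) = -6 + 2*Y/L)
H(-237, F(C(0, -2))⁴)*T(-4, 2) = (81 - 237)*(-6 + 2*2/(-4)) = -156*(-6 + 2*2*(-¼)) = -156*(-6 - 1) = -156*(-7) = 1092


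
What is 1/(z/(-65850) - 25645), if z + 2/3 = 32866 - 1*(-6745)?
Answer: -197550/5066288581 ≈ -3.8993e-5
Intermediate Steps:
z = 118831/3 (z = -⅔ + (32866 - 1*(-6745)) = -⅔ + (32866 + 6745) = -⅔ + 39611 = 118831/3 ≈ 39610.)
1/(z/(-65850) - 25645) = 1/((118831/3)/(-65850) - 25645) = 1/((118831/3)*(-1/65850) - 25645) = 1/(-118831/197550 - 25645) = 1/(-5066288581/197550) = -197550/5066288581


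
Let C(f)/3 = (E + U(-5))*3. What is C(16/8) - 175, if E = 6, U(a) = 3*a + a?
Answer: -301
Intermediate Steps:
U(a) = 4*a
C(f) = -126 (C(f) = 3*((6 + 4*(-5))*3) = 3*((6 - 20)*3) = 3*(-14*3) = 3*(-42) = -126)
C(16/8) - 175 = -126 - 175 = -301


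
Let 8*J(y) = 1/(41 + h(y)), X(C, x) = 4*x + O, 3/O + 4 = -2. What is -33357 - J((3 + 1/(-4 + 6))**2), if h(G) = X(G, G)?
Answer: -23883613/716 ≈ -33357.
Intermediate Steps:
O = -1/2 (O = 3/(-4 - 2) = 3/(-6) = 3*(-1/6) = -1/2 ≈ -0.50000)
X(C, x) = -1/2 + 4*x (X(C, x) = 4*x - 1/2 = -1/2 + 4*x)
h(G) = -1/2 + 4*G
J(y) = 1/(8*(81/2 + 4*y)) (J(y) = 1/(8*(41 + (-1/2 + 4*y))) = 1/(8*(81/2 + 4*y)))
-33357 - J((3 + 1/(-4 + 6))**2) = -33357 - 1/(4*(81 + 8*(3 + 1/(-4 + 6))**2)) = -33357 - 1/(4*(81 + 8*(3 + 1/2)**2)) = -33357 - 1/(4*(81 + 8*(7/2)**2)) = -33357 - 1/(4*(81 + 8*(49/4))) = -33357 - 1/(4*(81 + 98)) = -33357 - 1/(4*179) = -33357 - 1*1/716 = -33357 - 1/716 = -23883613/716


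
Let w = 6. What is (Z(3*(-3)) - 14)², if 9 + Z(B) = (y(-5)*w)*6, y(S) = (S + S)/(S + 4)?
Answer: 113569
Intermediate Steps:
y(S) = 2*S/(4 + S) (y(S) = (2*S)/(4 + S) = 2*S/(4 + S))
Z(B) = 351 (Z(B) = -9 + ((2*(-5)/(4 - 5))*6)*6 = -9 + ((2*(-5)/(-1))*6)*6 = -9 + ((2*(-5)*(-1))*6)*6 = -9 + (10*6)*6 = -9 + 60*6 = -9 + 360 = 351)
(Z(3*(-3)) - 14)² = (351 - 14)² = 337² = 113569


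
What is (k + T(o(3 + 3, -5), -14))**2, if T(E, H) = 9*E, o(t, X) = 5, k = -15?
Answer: 900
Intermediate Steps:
(k + T(o(3 + 3, -5), -14))**2 = (-15 + 9*5)**2 = (-15 + 45)**2 = 30**2 = 900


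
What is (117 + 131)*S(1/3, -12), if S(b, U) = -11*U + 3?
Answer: 33480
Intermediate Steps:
S(b, U) = 3 - 11*U
(117 + 131)*S(1/3, -12) = (117 + 131)*(3 - 11*(-12)) = 248*(3 + 132) = 248*135 = 33480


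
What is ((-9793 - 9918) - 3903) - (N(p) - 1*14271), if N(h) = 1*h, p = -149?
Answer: -9194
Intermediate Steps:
N(h) = h
((-9793 - 9918) - 3903) - (N(p) - 1*14271) = ((-9793 - 9918) - 3903) - (-149 - 1*14271) = (-19711 - 3903) - (-149 - 14271) = -23614 - 1*(-14420) = -23614 + 14420 = -9194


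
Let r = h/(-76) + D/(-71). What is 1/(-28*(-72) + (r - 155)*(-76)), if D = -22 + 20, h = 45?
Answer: 71/982559 ≈ 7.2260e-5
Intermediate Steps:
D = -2
r = -3043/5396 (r = 45/(-76) - 2/(-71) = 45*(-1/76) - 2*(-1/71) = -45/76 + 2/71 = -3043/5396 ≈ -0.56394)
1/(-28*(-72) + (r - 155)*(-76)) = 1/(-28*(-72) + (-3043/5396 - 155)*(-76)) = 1/(2016 - 839423/5396*(-76)) = 1/(2016 + 839423/71) = 1/(982559/71) = 71/982559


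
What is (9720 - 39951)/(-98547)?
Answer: 10077/32849 ≈ 0.30677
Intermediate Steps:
(9720 - 39951)/(-98547) = -30231*(-1/98547) = 10077/32849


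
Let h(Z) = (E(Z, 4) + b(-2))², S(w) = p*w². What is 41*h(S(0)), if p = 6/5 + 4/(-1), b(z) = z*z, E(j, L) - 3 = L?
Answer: 4961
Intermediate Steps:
E(j, L) = 3 + L
b(z) = z²
p = -14/5 (p = 6*(⅕) + 4*(-1) = 6/5 - 4 = -14/5 ≈ -2.8000)
S(w) = -14*w²/5
h(Z) = 121 (h(Z) = ((3 + 4) + (-2)²)² = (7 + 4)² = 11² = 121)
41*h(S(0)) = 41*121 = 4961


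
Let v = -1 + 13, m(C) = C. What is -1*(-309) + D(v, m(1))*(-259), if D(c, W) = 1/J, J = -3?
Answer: 1186/3 ≈ 395.33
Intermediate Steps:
v = 12
D(c, W) = -⅓ (D(c, W) = 1/(-3) = -⅓)
-1*(-309) + D(v, m(1))*(-259) = -1*(-309) - ⅓*(-259) = 309 + 259/3 = 1186/3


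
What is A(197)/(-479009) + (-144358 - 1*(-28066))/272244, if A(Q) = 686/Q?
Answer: -914504578425/2140853605051 ≈ -0.42717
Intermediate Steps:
A(197)/(-479009) + (-144358 - 1*(-28066))/272244 = (686/197)/(-479009) + (-144358 - 1*(-28066))/272244 = (686*(1/197))*(-1/479009) + (-144358 + 28066)*(1/272244) = (686/197)*(-1/479009) - 116292*1/272244 = -686/94364773 - 9691/22687 = -914504578425/2140853605051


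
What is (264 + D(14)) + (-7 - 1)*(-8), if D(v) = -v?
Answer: 314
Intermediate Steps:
(264 + D(14)) + (-7 - 1)*(-8) = (264 - 1*14) + (-7 - 1)*(-8) = (264 - 14) - 8*(-8) = 250 + 64 = 314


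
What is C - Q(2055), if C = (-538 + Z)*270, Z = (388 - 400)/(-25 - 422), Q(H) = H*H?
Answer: -650873385/149 ≈ -4.3683e+6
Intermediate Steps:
Q(H) = H**2
Z = 4/149 (Z = -12/(-447) = -12*(-1/447) = 4/149 ≈ 0.026846)
C = -21642660/149 (C = (-538 + 4/149)*270 = -80158/149*270 = -21642660/149 ≈ -1.4525e+5)
C - Q(2055) = -21642660/149 - 1*2055**2 = -21642660/149 - 1*4223025 = -21642660/149 - 4223025 = -650873385/149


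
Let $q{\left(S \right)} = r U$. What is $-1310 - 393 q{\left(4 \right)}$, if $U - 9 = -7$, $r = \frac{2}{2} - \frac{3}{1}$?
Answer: $262$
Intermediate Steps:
$r = -2$ ($r = 2 \cdot \frac{1}{2} - 3 = 1 - 3 = -2$)
$U = 2$ ($U = 9 - 7 = 2$)
$q{\left(S \right)} = -4$ ($q{\left(S \right)} = \left(-2\right) 2 = -4$)
$-1310 - 393 q{\left(4 \right)} = -1310 - -1572 = -1310 + 1572 = 262$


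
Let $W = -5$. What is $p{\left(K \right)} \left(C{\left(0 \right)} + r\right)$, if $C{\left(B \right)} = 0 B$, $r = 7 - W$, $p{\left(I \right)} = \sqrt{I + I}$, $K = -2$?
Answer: $24 i \approx 24.0 i$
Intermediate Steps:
$p{\left(I \right)} = \sqrt{2} \sqrt{I}$ ($p{\left(I \right)} = \sqrt{2 I} = \sqrt{2} \sqrt{I}$)
$r = 12$ ($r = 7 - -5 = 7 + 5 = 12$)
$C{\left(B \right)} = 0$
$p{\left(K \right)} \left(C{\left(0 \right)} + r\right) = \sqrt{2} \sqrt{-2} \left(0 + 12\right) = \sqrt{2} i \sqrt{2} \cdot 12 = 2 i 12 = 24 i$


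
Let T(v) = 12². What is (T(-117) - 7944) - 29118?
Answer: -36918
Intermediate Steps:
T(v) = 144
(T(-117) - 7944) - 29118 = (144 - 7944) - 29118 = -7800 - 29118 = -36918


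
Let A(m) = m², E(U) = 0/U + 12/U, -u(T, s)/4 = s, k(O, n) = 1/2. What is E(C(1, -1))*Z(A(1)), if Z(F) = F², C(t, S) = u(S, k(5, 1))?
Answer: -6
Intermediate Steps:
k(O, n) = ½
u(T, s) = -4*s
C(t, S) = -2 (C(t, S) = -4*½ = -2)
E(U) = 12/U (E(U) = 0 + 12/U = 12/U)
E(C(1, -1))*Z(A(1)) = (12/(-2))*(1²)² = (12*(-½))*1² = -6*1 = -6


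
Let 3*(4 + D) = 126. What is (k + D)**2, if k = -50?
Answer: 144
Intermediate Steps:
D = 38 (D = -4 + (1/3)*126 = -4 + 42 = 38)
(k + D)**2 = (-50 + 38)**2 = (-12)**2 = 144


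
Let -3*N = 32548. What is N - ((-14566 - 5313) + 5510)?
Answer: 10559/3 ≈ 3519.7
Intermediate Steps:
N = -32548/3 (N = -⅓*32548 = -32548/3 ≈ -10849.)
N - ((-14566 - 5313) + 5510) = -32548/3 - ((-14566 - 5313) + 5510) = -32548/3 - (-19879 + 5510) = -32548/3 - 1*(-14369) = -32548/3 + 14369 = 10559/3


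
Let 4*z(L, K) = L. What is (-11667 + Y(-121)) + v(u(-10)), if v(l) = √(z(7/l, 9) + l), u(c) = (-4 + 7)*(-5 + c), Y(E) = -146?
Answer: -11813 + 11*I*√335/30 ≈ -11813.0 + 6.7111*I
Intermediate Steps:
z(L, K) = L/4
u(c) = -15 + 3*c (u(c) = 3*(-5 + c) = -15 + 3*c)
v(l) = √(l + 7/(4*l)) (v(l) = √((7/l)/4 + l) = √(7/(4*l) + l) = √(l + 7/(4*l)))
(-11667 + Y(-121)) + v(u(-10)) = (-11667 - 146) + √(4*(-15 + 3*(-10)) + 7/(-15 + 3*(-10)))/2 = -11813 + √(4*(-15 - 30) + 7/(-15 - 30))/2 = -11813 + √(4*(-45) + 7/(-45))/2 = -11813 + √(-180 + 7*(-1/45))/2 = -11813 + √(-180 - 7/45)/2 = -11813 + √(-8107/45)/2 = -11813 + (11*I*√335/15)/2 = -11813 + 11*I*√335/30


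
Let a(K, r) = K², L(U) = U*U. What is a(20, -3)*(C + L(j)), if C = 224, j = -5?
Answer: 99600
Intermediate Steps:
L(U) = U²
a(20, -3)*(C + L(j)) = 20²*(224 + (-5)²) = 400*(224 + 25) = 400*249 = 99600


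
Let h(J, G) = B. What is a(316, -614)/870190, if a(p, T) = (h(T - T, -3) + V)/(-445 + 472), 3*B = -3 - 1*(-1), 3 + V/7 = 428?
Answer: 8923/70485390 ≈ 0.00012659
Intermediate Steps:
V = 2975 (V = -21 + 7*428 = -21 + 2996 = 2975)
B = -⅔ (B = (-3 - 1*(-1))/3 = (-3 + 1)/3 = (⅓)*(-2) = -⅔ ≈ -0.66667)
h(J, G) = -⅔
a(p, T) = 8923/81 (a(p, T) = (-⅔ + 2975)/(-445 + 472) = (8923/3)/27 = (8923/3)*(1/27) = 8923/81)
a(316, -614)/870190 = (8923/81)/870190 = (8923/81)*(1/870190) = 8923/70485390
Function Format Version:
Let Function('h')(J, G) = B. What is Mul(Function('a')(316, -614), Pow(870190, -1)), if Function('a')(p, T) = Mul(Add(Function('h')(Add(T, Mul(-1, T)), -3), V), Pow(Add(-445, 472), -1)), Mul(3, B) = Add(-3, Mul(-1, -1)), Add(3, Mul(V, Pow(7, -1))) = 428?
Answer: Rational(8923, 70485390) ≈ 0.00012659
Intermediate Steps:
V = 2975 (V = Add(-21, Mul(7, 428)) = Add(-21, 2996) = 2975)
B = Rational(-2, 3) (B = Mul(Rational(1, 3), Add(-3, Mul(-1, -1))) = Mul(Rational(1, 3), Add(-3, 1)) = Mul(Rational(1, 3), -2) = Rational(-2, 3) ≈ -0.66667)
Function('h')(J, G) = Rational(-2, 3)
Function('a')(p, T) = Rational(8923, 81) (Function('a')(p, T) = Mul(Add(Rational(-2, 3), 2975), Pow(Add(-445, 472), -1)) = Mul(Rational(8923, 3), Pow(27, -1)) = Mul(Rational(8923, 3), Rational(1, 27)) = Rational(8923, 81))
Mul(Function('a')(316, -614), Pow(870190, -1)) = Mul(Rational(8923, 81), Pow(870190, -1)) = Mul(Rational(8923, 81), Rational(1, 870190)) = Rational(8923, 70485390)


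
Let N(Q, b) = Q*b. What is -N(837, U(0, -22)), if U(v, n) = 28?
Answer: -23436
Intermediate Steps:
-N(837, U(0, -22)) = -837*28 = -1*23436 = -23436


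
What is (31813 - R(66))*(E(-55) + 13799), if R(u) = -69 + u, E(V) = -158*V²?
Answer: -14767428216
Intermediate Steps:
(31813 - R(66))*(E(-55) + 13799) = (31813 - (-69 + 66))*(-158*(-55)² + 13799) = (31813 - 1*(-3))*(-158*3025 + 13799) = (31813 + 3)*(-477950 + 13799) = 31816*(-464151) = -14767428216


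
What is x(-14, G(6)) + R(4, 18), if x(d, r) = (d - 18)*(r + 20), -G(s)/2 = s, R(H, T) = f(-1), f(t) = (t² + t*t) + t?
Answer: -255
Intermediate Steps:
f(t) = t + 2*t² (f(t) = (t² + t²) + t = 2*t² + t = t + 2*t²)
R(H, T) = 1 (R(H, T) = -(1 + 2*(-1)) = -(1 - 2) = -1*(-1) = 1)
G(s) = -2*s
x(d, r) = (-18 + d)*(20 + r)
x(-14, G(6)) + R(4, 18) = (-360 - (-36)*6 + 20*(-14) - (-28)*6) + 1 = (-360 - 18*(-12) - 280 - 14*(-12)) + 1 = (-360 + 216 - 280 + 168) + 1 = -256 + 1 = -255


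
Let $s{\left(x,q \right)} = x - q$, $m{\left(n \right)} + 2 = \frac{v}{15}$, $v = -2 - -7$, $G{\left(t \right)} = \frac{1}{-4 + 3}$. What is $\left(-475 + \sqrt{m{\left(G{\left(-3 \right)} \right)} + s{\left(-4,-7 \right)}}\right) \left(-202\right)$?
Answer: $95950 - \frac{404 \sqrt{3}}{3} \approx 95717.0$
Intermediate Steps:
$G{\left(t \right)} = -1$ ($G{\left(t \right)} = \frac{1}{-1} = -1$)
$v = 5$ ($v = -2 + 7 = 5$)
$m{\left(n \right)} = - \frac{5}{3}$ ($m{\left(n \right)} = -2 + \frac{5}{15} = -2 + 5 \cdot \frac{1}{15} = -2 + \frac{1}{3} = - \frac{5}{3}$)
$\left(-475 + \sqrt{m{\left(G{\left(-3 \right)} \right)} + s{\left(-4,-7 \right)}}\right) \left(-202\right) = \left(-475 + \sqrt{- \frac{5}{3} - -3}\right) \left(-202\right) = \left(-475 + \sqrt{- \frac{5}{3} + \left(-4 + 7\right)}\right) \left(-202\right) = \left(-475 + \sqrt{- \frac{5}{3} + 3}\right) \left(-202\right) = \left(-475 + \sqrt{\frac{4}{3}}\right) \left(-202\right) = \left(-475 + \frac{2 \sqrt{3}}{3}\right) \left(-202\right) = 95950 - \frac{404 \sqrt{3}}{3}$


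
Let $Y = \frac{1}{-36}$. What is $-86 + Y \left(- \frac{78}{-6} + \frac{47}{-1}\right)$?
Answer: $- \frac{1531}{18} \approx -85.056$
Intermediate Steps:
$Y = - \frac{1}{36} \approx -0.027778$
$-86 + Y \left(- \frac{78}{-6} + \frac{47}{-1}\right) = -86 - \frac{- \frac{78}{-6} + \frac{47}{-1}}{36} = -86 - \frac{\left(-78\right) \left(- \frac{1}{6}\right) + 47 \left(-1\right)}{36} = -86 - \frac{13 - 47}{36} = -86 - - \frac{17}{18} = -86 + \frac{17}{18} = - \frac{1531}{18}$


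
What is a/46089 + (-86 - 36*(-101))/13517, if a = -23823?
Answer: -17599949/69220557 ≈ -0.25426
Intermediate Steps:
a/46089 + (-86 - 36*(-101))/13517 = -23823/46089 + (-86 - 36*(-101))/13517 = -23823*1/46089 + (-86 + 3636)*(1/13517) = -2647/5121 + 3550*(1/13517) = -2647/5121 + 3550/13517 = -17599949/69220557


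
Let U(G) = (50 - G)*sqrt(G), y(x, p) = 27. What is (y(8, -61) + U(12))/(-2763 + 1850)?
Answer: -27/913 - 76*sqrt(3)/913 ≈ -0.17375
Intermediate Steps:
U(G) = sqrt(G)*(50 - G)
(y(8, -61) + U(12))/(-2763 + 1850) = (27 + sqrt(12)*(50 - 1*12))/(-2763 + 1850) = (27 + (2*sqrt(3))*(50 - 12))/(-913) = (27 + (2*sqrt(3))*38)*(-1/913) = (27 + 76*sqrt(3))*(-1/913) = -27/913 - 76*sqrt(3)/913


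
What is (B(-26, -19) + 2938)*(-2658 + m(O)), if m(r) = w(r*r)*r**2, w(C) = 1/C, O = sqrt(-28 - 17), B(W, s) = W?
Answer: -7737184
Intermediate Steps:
O = 3*I*sqrt(5) (O = sqrt(-45) = 3*I*sqrt(5) ≈ 6.7082*I)
m(r) = 1 (m(r) = r**2/((r*r)) = r**2/(r**2) = r**2/r**2 = 1)
(B(-26, -19) + 2938)*(-2658 + m(O)) = (-26 + 2938)*(-2658 + 1) = 2912*(-2657) = -7737184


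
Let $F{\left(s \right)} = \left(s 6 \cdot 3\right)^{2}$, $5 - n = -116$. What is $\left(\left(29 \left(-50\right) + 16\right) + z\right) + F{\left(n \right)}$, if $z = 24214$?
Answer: $4766464$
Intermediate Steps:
$n = 121$ ($n = 5 - -116 = 5 + 116 = 121$)
$F{\left(s \right)} = 324 s^{2}$ ($F{\left(s \right)} = \left(6 s 3\right)^{2} = \left(18 s\right)^{2} = 324 s^{2}$)
$\left(\left(29 \left(-50\right) + 16\right) + z\right) + F{\left(n \right)} = \left(\left(29 \left(-50\right) + 16\right) + 24214\right) + 324 \cdot 121^{2} = \left(\left(-1450 + 16\right) + 24214\right) + 324 \cdot 14641 = \left(-1434 + 24214\right) + 4743684 = 22780 + 4743684 = 4766464$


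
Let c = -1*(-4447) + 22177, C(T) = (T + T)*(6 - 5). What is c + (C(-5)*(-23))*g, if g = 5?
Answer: 27774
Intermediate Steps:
C(T) = 2*T (C(T) = (2*T)*1 = 2*T)
c = 26624 (c = 4447 + 22177 = 26624)
c + (C(-5)*(-23))*g = 26624 + ((2*(-5))*(-23))*5 = 26624 - 10*(-23)*5 = 26624 + 230*5 = 26624 + 1150 = 27774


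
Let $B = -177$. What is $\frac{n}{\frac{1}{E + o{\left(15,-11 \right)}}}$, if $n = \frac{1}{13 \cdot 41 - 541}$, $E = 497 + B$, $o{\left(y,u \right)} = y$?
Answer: $- \frac{335}{8} \approx -41.875$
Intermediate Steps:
$E = 320$ ($E = 497 - 177 = 320$)
$n = - \frac{1}{8}$ ($n = \frac{1}{533 - 541} = \frac{1}{-8} = - \frac{1}{8} \approx -0.125$)
$\frac{n}{\frac{1}{E + o{\left(15,-11 \right)}}} = - \frac{1}{8 \frac{1}{320 + 15}} = - \frac{1}{8 \cdot \frac{1}{335}} = - \frac{\frac{1}{\frac{1}{335}}}{8} = \left(- \frac{1}{8}\right) 335 = - \frac{335}{8}$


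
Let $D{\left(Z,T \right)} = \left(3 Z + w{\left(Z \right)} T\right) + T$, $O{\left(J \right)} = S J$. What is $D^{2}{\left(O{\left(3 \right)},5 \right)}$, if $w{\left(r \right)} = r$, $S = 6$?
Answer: $22201$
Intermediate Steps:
$O{\left(J \right)} = 6 J$
$D{\left(Z,T \right)} = T + 3 Z + T Z$ ($D{\left(Z,T \right)} = \left(3 Z + Z T\right) + T = \left(3 Z + T Z\right) + T = T + 3 Z + T Z$)
$D^{2}{\left(O{\left(3 \right)},5 \right)} = \left(5 + 3 \cdot 6 \cdot 3 + 5 \cdot 6 \cdot 3\right)^{2} = \left(5 + 3 \cdot 18 + 5 \cdot 18\right)^{2} = \left(5 + 54 + 90\right)^{2} = 149^{2} = 22201$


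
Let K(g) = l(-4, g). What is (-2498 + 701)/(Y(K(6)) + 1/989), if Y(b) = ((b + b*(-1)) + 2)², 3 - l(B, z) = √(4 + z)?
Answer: -592411/1319 ≈ -449.14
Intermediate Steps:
l(B, z) = 3 - √(4 + z)
K(g) = 3 - √(4 + g)
Y(b) = 4 (Y(b) = ((b - b) + 2)² = (0 + 2)² = 2² = 4)
(-2498 + 701)/(Y(K(6)) + 1/989) = (-2498 + 701)/(4 + 1/989) = -1797/(4 + 1/989) = -1797/3957/989 = -1797*989/3957 = -592411/1319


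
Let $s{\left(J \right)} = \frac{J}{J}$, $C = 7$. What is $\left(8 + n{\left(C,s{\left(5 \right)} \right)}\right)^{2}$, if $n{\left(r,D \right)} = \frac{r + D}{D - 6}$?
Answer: $\frac{1024}{25} \approx 40.96$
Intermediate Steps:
$s{\left(J \right)} = 1$
$n{\left(r,D \right)} = \frac{D + r}{-6 + D}$
$\left(8 + n{\left(C,s{\left(5 \right)} \right)}\right)^{2} = \left(8 + \frac{1 + 7}{-6 + 1}\right)^{2} = \left(8 + \frac{1}{-5} \cdot 8\right)^{2} = \left(8 - \frac{8}{5}\right)^{2} = \left(\frac{32}{5}\right)^{2} = \frac{1024}{25}$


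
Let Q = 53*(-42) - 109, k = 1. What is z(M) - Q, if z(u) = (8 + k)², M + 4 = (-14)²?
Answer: 2416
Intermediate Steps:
Q = -2335 (Q = -2226 - 109 = -2335)
M = 192 (M = -4 + (-14)² = -4 + 196 = 192)
z(u) = 81 (z(u) = (8 + 1)² = 9² = 81)
z(M) - Q = 81 - 1*(-2335) = 81 + 2335 = 2416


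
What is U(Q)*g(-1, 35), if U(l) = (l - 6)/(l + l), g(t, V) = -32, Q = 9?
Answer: -16/3 ≈ -5.3333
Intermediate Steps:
U(l) = (-6 + l)/(2*l) (U(l) = (-6 + l)/((2*l)) = (-6 + l)*(1/(2*l)) = (-6 + l)/(2*l))
U(Q)*g(-1, 35) = ((1/2)*(-6 + 9)/9)*(-32) = ((1/2)*(1/9)*3)*(-32) = (1/6)*(-32) = -16/3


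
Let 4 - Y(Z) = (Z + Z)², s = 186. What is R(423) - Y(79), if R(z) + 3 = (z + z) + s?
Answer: 25989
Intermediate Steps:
R(z) = 183 + 2*z (R(z) = -3 + ((z + z) + 186) = -3 + (2*z + 186) = -3 + (186 + 2*z) = 183 + 2*z)
Y(Z) = 4 - 4*Z² (Y(Z) = 4 - (Z + Z)² = 4 - (2*Z)² = 4 - 4*Z²)
R(423) - Y(79) = (183 + 2*423) - (4 - 4*79²) = (183 + 846) - (4 - 4*6241) = 1029 - (4 - 24964) = 1029 - 1*(-24960) = 1029 + 24960 = 25989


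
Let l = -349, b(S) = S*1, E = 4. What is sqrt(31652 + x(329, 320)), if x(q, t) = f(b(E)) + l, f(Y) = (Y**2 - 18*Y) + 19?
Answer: 9*sqrt(386) ≈ 176.82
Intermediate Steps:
b(S) = S
f(Y) = 19 + Y**2 - 18*Y
x(q, t) = -386 (x(q, t) = (19 + 4**2 - 18*4) - 349 = (19 + 16 - 72) - 349 = -37 - 349 = -386)
sqrt(31652 + x(329, 320)) = sqrt(31652 - 386) = sqrt(31266) = 9*sqrt(386)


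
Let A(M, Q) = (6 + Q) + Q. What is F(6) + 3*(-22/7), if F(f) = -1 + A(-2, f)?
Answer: 53/7 ≈ 7.5714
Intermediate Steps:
A(M, Q) = 6 + 2*Q
F(f) = 5 + 2*f (F(f) = -1 + (6 + 2*f) = 5 + 2*f)
F(6) + 3*(-22/7) = (5 + 2*6) + 3*(-22/7) = (5 + 12) + 3*(-22*⅐) = 17 + 3*(-22/7) = 17 - 66/7 = 53/7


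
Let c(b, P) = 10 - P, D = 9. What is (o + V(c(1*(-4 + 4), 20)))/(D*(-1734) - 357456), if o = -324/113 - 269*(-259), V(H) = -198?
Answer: -7850125/42156006 ≈ -0.18622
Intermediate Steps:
o = 7872499/113 (o = -324*1/113 + 69671 = -324/113 + 69671 = 7872499/113 ≈ 69668.)
(o + V(c(1*(-4 + 4), 20)))/(D*(-1734) - 357456) = (7872499/113 - 198)/(9*(-1734) - 357456) = 7850125/(113*(-15606 - 357456)) = (7850125/113)/(-373062) = (7850125/113)*(-1/373062) = -7850125/42156006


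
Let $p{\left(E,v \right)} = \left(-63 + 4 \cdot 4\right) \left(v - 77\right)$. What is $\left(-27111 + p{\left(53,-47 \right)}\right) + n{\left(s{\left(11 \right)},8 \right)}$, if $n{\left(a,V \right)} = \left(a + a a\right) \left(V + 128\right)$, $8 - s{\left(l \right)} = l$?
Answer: $-20467$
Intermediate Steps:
$s{\left(l \right)} = 8 - l$
$p{\left(E,v \right)} = 3619 - 47 v$ ($p{\left(E,v \right)} = \left(-63 + 16\right) \left(-77 + v\right) = - 47 \left(-77 + v\right) = 3619 - 47 v$)
$n{\left(a,V \right)} = \left(128 + V\right) \left(a + a^{2}\right)$ ($n{\left(a,V \right)} = \left(a + a^{2}\right) \left(128 + V\right) = \left(128 + V\right) \left(a + a^{2}\right)$)
$\left(-27111 + p{\left(53,-47 \right)}\right) + n{\left(s{\left(11 \right)},8 \right)} = \left(-27111 + \left(3619 - -2209\right)\right) + \left(8 - 11\right) \left(128 + 8 + 128 \left(8 - 11\right) + 8 \left(8 - 11\right)\right) = \left(-27111 + \left(3619 + 2209\right)\right) + \left(8 - 11\right) \left(128 + 8 + 128 \left(8 - 11\right) + 8 \left(8 - 11\right)\right) = \left(-27111 + 5828\right) - 3 \left(128 + 8 + 128 \left(-3\right) + 8 \left(-3\right)\right) = -21283 - 3 \left(128 + 8 - 384 - 24\right) = -21283 - -816 = -21283 + 816 = -20467$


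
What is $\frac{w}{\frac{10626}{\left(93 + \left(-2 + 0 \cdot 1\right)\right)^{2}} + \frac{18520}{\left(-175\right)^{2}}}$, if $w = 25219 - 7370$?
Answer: $\frac{18475946125}{1954226} \approx 9454.4$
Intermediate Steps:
$w = 17849$
$\frac{w}{\frac{10626}{\left(93 + \left(-2 + 0 \cdot 1\right)\right)^{2}} + \frac{18520}{\left(-175\right)^{2}}} = \frac{17849}{\frac{10626}{\left(93 + \left(-2 + 0 \cdot 1\right)\right)^{2}} + \frac{18520}{\left(-175\right)^{2}}} = \frac{17849}{\frac{10626}{\left(93 + \left(-2 + 0\right)\right)^{2}} + \frac{18520}{30625}} = \frac{17849}{\frac{10626}{\left(93 - 2\right)^{2}} + 18520 \cdot \frac{1}{30625}} = \frac{17849}{\frac{10626}{91^{2}} + \frac{3704}{6125}} = \frac{17849}{\frac{10626}{8281} + \frac{3704}{6125}} = \frac{17849}{10626 \cdot \frac{1}{8281} + \frac{3704}{6125}} = \frac{17849}{\frac{1518}{1183} + \frac{3704}{6125}} = \frac{17849}{\frac{1954226}{1035125}} = 17849 \cdot \frac{1035125}{1954226} = \frac{18475946125}{1954226}$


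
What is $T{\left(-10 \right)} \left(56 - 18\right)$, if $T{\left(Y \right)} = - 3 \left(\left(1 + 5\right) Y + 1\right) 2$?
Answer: $13452$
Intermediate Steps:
$T{\left(Y \right)} = -6 - 36 Y$ ($T{\left(Y \right)} = - 3 \left(6 Y + 1\right) 2 = - 3 \left(1 + 6 Y\right) 2 = \left(-3 - 18 Y\right) 2 = -6 - 36 Y$)
$T{\left(-10 \right)} \left(56 - 18\right) = \left(-6 - -360\right) \left(56 - 18\right) = \left(-6 + 360\right) 38 = 354 \cdot 38 = 13452$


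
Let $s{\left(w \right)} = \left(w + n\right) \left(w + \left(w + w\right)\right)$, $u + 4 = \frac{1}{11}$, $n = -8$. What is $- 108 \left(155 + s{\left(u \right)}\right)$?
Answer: $- \frac{3850632}{121} \approx -31823.0$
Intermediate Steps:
$u = - \frac{43}{11}$ ($u = -4 + \frac{1}{11} = - \frac{43}{11} \approx -3.9091$)
$s{\left(w \right)} = 3 w \left(-8 + w\right)$ ($s{\left(w \right)} = \left(w - 8\right) \left(w + \left(w + w\right)\right) = \left(-8 + w\right) \left(w + 2 w\right) = \left(-8 + w\right) 3 w = 3 w \left(-8 + w\right)$)
$- 108 \left(155 + s{\left(u \right)}\right) = - 108 \left(155 + 3 \left(- \frac{43}{11}\right) \left(-8 - \frac{43}{11}\right)\right) = - 108 \left(155 + 3 \left(- \frac{43}{11}\right) \left(- \frac{131}{11}\right)\right) = - 108 \left(155 + \frac{16899}{121}\right) = \left(-108\right) \frac{35654}{121} = - \frac{3850632}{121}$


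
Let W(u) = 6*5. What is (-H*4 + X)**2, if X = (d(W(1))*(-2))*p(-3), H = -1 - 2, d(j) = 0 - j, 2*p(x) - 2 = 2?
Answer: 17424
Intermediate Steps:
W(u) = 30
p(x) = 2 (p(x) = 1 + (1/2)*2 = 1 + 1 = 2)
d(j) = -j
H = -3
X = 120 (X = (-1*30*(-2))*2 = -30*(-2)*2 = 60*2 = 120)
(-H*4 + X)**2 = (-1*(-3)*4 + 120)**2 = (3*4 + 120)**2 = (12 + 120)**2 = 132**2 = 17424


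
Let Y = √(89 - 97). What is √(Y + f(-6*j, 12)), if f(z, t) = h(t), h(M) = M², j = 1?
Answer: √(144 + 2*I*√2) ≈ 12.001 + 0.1178*I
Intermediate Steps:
Y = 2*I*√2 (Y = √(-8) = 2*I*√2 ≈ 2.8284*I)
f(z, t) = t²
√(Y + f(-6*j, 12)) = √(2*I*√2 + 12²) = √(2*I*√2 + 144) = √(144 + 2*I*√2)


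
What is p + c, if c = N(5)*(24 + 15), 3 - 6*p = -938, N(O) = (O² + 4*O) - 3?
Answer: 10769/6 ≈ 1794.8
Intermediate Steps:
N(O) = -3 + O² + 4*O
p = 941/6 (p = ½ - ⅙*(-938) = ½ + 469/3 = 941/6 ≈ 156.83)
c = 1638 (c = (-3 + 5² + 4*5)*(24 + 15) = (-3 + 25 + 20)*39 = 42*39 = 1638)
p + c = 941/6 + 1638 = 10769/6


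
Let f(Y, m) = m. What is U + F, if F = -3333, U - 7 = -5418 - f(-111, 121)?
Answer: -8865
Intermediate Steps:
U = -5532 (U = 7 + (-5418 - 1*121) = 7 + (-5418 - 121) = 7 - 5539 = -5532)
U + F = -5532 - 3333 = -8865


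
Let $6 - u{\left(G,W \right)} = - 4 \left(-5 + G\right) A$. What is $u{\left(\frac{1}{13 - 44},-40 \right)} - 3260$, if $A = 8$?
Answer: $- \frac{105866}{31} \approx -3415.0$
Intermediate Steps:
$u{\left(G,W \right)} = -154 + 32 G$ ($u{\left(G,W \right)} = 6 - - 4 \left(-5 + G\right) 8 = 6 - \left(20 - 4 G\right) 8 = 6 - \left(160 - 32 G\right) = 6 + \left(-160 + 32 G\right) = -154 + 32 G$)
$u{\left(\frac{1}{13 - 44},-40 \right)} - 3260 = \left(-154 + \frac{32}{13 - 44}\right) - 3260 = \left(-154 + \frac{32}{-31}\right) - 3260 = \left(-154 + 32 \left(- \frac{1}{31}\right)\right) - 3260 = \left(-154 - \frac{32}{31}\right) - 3260 = - \frac{4806}{31} - 3260 = - \frac{105866}{31}$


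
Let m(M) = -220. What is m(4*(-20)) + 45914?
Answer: 45694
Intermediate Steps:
m(4*(-20)) + 45914 = -220 + 45914 = 45694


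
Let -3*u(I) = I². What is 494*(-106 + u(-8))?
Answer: -188708/3 ≈ -62903.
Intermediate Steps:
u(I) = -I²/3
494*(-106 + u(-8)) = 494*(-106 - ⅓*(-8)²) = 494*(-106 - ⅓*64) = 494*(-106 - 64/3) = 494*(-382/3) = -188708/3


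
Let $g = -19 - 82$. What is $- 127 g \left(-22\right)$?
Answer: $-282194$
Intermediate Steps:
$g = -101$
$- 127 g \left(-22\right) = \left(-127\right) \left(-101\right) \left(-22\right) = 12827 \left(-22\right) = -282194$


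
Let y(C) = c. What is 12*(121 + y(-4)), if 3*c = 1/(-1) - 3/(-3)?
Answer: 1452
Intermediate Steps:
c = 0 (c = (1/(-1) - 3/(-3))/3 = (1*(-1) - 3*(-1/3))/3 = (-1 + 1)/3 = (1/3)*0 = 0)
y(C) = 0
12*(121 + y(-4)) = 12*(121 + 0) = 12*121 = 1452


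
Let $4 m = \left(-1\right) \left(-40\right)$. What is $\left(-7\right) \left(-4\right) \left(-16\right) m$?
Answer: $-4480$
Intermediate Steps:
$m = 10$ ($m = \frac{\left(-1\right) \left(-40\right)}{4} = \frac{1}{4} \cdot 40 = 10$)
$\left(-7\right) \left(-4\right) \left(-16\right) m = \left(-7\right) \left(-4\right) \left(-16\right) 10 = 28 \left(-16\right) 10 = \left(-448\right) 10 = -4480$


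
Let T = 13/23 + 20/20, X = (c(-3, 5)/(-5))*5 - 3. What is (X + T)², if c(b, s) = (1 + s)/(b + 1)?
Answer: 1296/529 ≈ 2.4499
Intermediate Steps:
c(b, s) = (1 + s)/(1 + b)
X = 0 (X = (((1 + 5)/(1 - 3))/(-5))*5 - 3 = ((6/(-2))*(-⅕))*5 - 3 = (-½*6*(-⅕))*5 - 3 = -3*(-⅕)*5 - 3 = (⅗)*5 - 3 = 3 - 3 = 0)
T = 36/23 (T = 13*(1/23) + 20*(1/20) = 13/23 + 1 = 36/23 ≈ 1.5652)
(X + T)² = (0 + 36/23)² = (36/23)² = 1296/529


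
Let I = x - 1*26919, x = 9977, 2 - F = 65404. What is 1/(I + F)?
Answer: -1/82344 ≈ -1.2144e-5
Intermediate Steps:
F = -65402 (F = 2 - 1*65404 = 2 - 65404 = -65402)
I = -16942 (I = 9977 - 1*26919 = 9977 - 26919 = -16942)
1/(I + F) = 1/(-16942 - 65402) = 1/(-82344) = -1/82344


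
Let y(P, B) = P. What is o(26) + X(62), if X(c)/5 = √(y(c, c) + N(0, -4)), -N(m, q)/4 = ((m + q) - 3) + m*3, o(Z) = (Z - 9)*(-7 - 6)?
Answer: -221 + 15*√10 ≈ -173.57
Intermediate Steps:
o(Z) = 117 - 13*Z (o(Z) = (-9 + Z)*(-13) = 117 - 13*Z)
N(m, q) = 12 - 16*m - 4*q (N(m, q) = -4*(((m + q) - 3) + m*3) = -4*((-3 + m + q) + 3*m) = -4*(-3 + q + 4*m) = 12 - 16*m - 4*q)
X(c) = 5*√(28 + c) (X(c) = 5*√(c + (12 - 16*0 - 4*(-4))) = 5*√(c + (12 + 0 + 16)) = 5*√(c + 28) = 5*√(28 + c))
o(26) + X(62) = (117 - 13*26) + 5*√(28 + 62) = (117 - 338) + 5*√90 = -221 + 5*(3*√10) = -221 + 15*√10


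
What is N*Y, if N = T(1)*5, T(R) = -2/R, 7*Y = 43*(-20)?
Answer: 8600/7 ≈ 1228.6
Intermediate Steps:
Y = -860/7 (Y = (43*(-20))/7 = (1/7)*(-860) = -860/7 ≈ -122.86)
N = -10 (N = -2/1*5 = -2*1*5 = -2*5 = -10)
N*Y = -10*(-860/7) = 8600/7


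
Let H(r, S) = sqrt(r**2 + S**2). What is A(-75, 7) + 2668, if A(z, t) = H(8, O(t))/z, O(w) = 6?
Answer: 40018/15 ≈ 2667.9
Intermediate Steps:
H(r, S) = sqrt(S**2 + r**2)
A(z, t) = 10/z (A(z, t) = sqrt(6**2 + 8**2)/z = sqrt(36 + 64)/z = sqrt(100)/z = 10/z)
A(-75, 7) + 2668 = 10/(-75) + 2668 = 10*(-1/75) + 2668 = -2/15 + 2668 = 40018/15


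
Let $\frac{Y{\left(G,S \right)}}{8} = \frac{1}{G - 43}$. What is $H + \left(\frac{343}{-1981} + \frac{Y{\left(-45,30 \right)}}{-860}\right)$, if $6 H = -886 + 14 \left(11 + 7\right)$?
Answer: $- \frac{850055831}{8031540} \approx -105.84$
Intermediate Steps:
$Y{\left(G,S \right)} = \frac{8}{-43 + G}$ ($Y{\left(G,S \right)} = \frac{8}{G - 43} = \frac{8}{-43 + G}$)
$H = - \frac{317}{3}$ ($H = \frac{-886 + 14 \left(11 + 7\right)}{6} = \frac{-886 + 14 \cdot 18}{6} = \frac{-886 + 252}{6} = \frac{1}{6} \left(-634\right) = - \frac{317}{3} \approx -105.67$)
$H + \left(\frac{343}{-1981} + \frac{Y{\left(-45,30 \right)}}{-860}\right) = - \frac{317}{3} + \left(\frac{343}{-1981} + \frac{8 \frac{1}{-43 - 45}}{-860}\right) = - \frac{317}{3} + \left(343 \left(- \frac{1}{1981}\right) + \frac{8}{-88} \left(- \frac{1}{860}\right)\right) = - \frac{317}{3} - \left(\frac{49}{283} - 8 \left(- \frac{1}{88}\right) \left(- \frac{1}{860}\right)\right) = - \frac{317}{3} - \frac{463257}{2677180} = - \frac{850055831}{8031540}$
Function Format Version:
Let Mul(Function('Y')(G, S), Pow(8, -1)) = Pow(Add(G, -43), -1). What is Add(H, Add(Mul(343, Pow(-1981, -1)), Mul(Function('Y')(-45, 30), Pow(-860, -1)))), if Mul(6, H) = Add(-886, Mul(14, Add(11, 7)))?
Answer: Rational(-850055831, 8031540) ≈ -105.84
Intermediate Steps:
Function('Y')(G, S) = Mul(8, Pow(Add(-43, G), -1)) (Function('Y')(G, S) = Mul(8, Pow(Add(G, -43), -1)) = Mul(8, Pow(Add(-43, G), -1)))
H = Rational(-317, 3) (H = Mul(Rational(1, 6), Add(-886, Mul(14, Add(11, 7)))) = Mul(Rational(1, 6), Add(-886, Mul(14, 18))) = Mul(Rational(1, 6), Add(-886, 252)) = Mul(Rational(1, 6), -634) = Rational(-317, 3) ≈ -105.67)
Add(H, Add(Mul(343, Pow(-1981, -1)), Mul(Function('Y')(-45, 30), Pow(-860, -1)))) = Add(Rational(-317, 3), Add(Mul(343, Pow(-1981, -1)), Mul(Mul(8, Pow(Add(-43, -45), -1)), Pow(-860, -1)))) = Add(Rational(-317, 3), Add(Mul(343, Rational(-1, 1981)), Mul(Mul(8, Pow(-88, -1)), Rational(-1, 860)))) = Add(Rational(-317, 3), Add(Rational(-49, 283), Mul(Mul(8, Rational(-1, 88)), Rational(-1, 860)))) = Add(Rational(-317, 3), Add(Rational(-49, 283), Mul(Rational(-1, 11), Rational(-1, 860)))) = Add(Rational(-317, 3), Add(Rational(-49, 283), Rational(1, 9460))) = Add(Rational(-317, 3), Rational(-463257, 2677180)) = Rational(-850055831, 8031540)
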